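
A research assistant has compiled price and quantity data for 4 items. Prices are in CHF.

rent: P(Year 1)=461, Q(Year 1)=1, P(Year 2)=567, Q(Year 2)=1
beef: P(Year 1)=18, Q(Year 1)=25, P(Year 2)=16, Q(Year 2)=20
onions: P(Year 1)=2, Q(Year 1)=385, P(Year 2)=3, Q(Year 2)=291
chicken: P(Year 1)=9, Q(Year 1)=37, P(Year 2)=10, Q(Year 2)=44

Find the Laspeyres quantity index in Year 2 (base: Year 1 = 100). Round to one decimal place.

89.3

Laspeyres quantity index uses base-period prices as weights.
ΣP(Year 1)·Q(Year 2) = 461×1 + 18×20 + 2×291 + 9×44 = 461 + 360 + 582 + 396 = 1799
ΣP(Year 1)·Q(Year 1) = 461×1 + 18×25 + 2×385 + 9×37 = 461 + 450 + 770 + 333 = 2014
Index = 1799 / 2014 × 100 = 89.3247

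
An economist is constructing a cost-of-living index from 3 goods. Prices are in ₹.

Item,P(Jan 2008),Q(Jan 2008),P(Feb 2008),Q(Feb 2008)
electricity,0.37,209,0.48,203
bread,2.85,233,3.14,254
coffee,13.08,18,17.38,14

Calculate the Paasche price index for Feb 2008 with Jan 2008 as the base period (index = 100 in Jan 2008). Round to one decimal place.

Paasche price index uses current-period quantities as weights.
ΣP(Feb 2008)·Q(Feb 2008) = 0.48×203 + 3.14×254 + 17.38×14 = 97.44 + 797.56 + 243.32 = 1138.32
ΣP(Jan 2008)·Q(Feb 2008) = 0.37×203 + 2.85×254 + 13.08×14 = 75.11 + 723.9 + 183.12 = 982.13
Index = 1138.32 / 982.13 × 100 = 115.9032

115.9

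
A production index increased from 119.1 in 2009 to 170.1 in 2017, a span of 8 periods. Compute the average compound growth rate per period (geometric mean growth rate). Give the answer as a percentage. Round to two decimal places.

Growth factor = (170.1/119.1)^(1/8) = (1.428212)^(1/8) = 1.045560
Growth rate = 1.045560 − 1 = 0.045560 = 4.5560%

4.56%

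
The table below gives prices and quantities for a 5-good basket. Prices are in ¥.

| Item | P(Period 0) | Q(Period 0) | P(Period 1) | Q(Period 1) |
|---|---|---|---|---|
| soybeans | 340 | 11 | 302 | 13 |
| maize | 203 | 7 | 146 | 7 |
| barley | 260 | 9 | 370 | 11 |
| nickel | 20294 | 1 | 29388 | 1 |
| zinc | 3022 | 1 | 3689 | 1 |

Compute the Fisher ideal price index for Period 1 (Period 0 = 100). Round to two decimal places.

131.86

Laspeyres component (base-period weights):
ΣP(Period 1)Q(Period 0) = 302×11 + 146×7 + 370×9 + 29388×1 + 3689×1 = 3322 + 1022 + 3330 + 29388 + 3689 = 40751
ΣP(Period 0)Q(Period 0) = 340×11 + 203×7 + 260×9 + 20294×1 + 3022×1 = 3740 + 1421 + 2340 + 20294 + 3022 = 30817
L = 40751 / 30817 × 100 = 132.2355
Paasche component (current-period weights):
ΣP(Period 1)Q(Period 1) = 302×13 + 146×7 + 370×11 + 29388×1 + 3689×1 = 3926 + 1022 + 4070 + 29388 + 3689 = 42095
ΣP(Period 0)Q(Period 1) = 340×13 + 203×7 + 260×11 + 20294×1 + 3022×1 = 4420 + 1421 + 2860 + 20294 + 3022 = 32017
P = 42095 / 32017 × 100 = 131.4770
Fisher = √(L × P) = √(132.2355 × 131.4770) = 131.8557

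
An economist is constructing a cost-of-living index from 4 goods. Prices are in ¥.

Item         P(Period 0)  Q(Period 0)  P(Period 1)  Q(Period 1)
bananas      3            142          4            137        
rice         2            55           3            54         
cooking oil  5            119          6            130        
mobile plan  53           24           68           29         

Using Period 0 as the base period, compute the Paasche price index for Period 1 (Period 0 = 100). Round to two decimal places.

127.94

Paasche price index uses current-period quantities as weights.
ΣP(Period 1)·Q(Period 1) = 4×137 + 3×54 + 6×130 + 68×29 = 548 + 162 + 780 + 1972 = 3462
ΣP(Period 0)·Q(Period 1) = 3×137 + 2×54 + 5×130 + 53×29 = 411 + 108 + 650 + 1537 = 2706
Index = 3462 / 2706 × 100 = 127.9379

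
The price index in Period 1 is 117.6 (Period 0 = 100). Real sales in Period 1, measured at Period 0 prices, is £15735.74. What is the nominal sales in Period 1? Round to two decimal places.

Nominal = Real × (Index/100) = 15735.74 × (117.6/100)
        = 15735.74 × 1.176 = 18505.2302

18505.23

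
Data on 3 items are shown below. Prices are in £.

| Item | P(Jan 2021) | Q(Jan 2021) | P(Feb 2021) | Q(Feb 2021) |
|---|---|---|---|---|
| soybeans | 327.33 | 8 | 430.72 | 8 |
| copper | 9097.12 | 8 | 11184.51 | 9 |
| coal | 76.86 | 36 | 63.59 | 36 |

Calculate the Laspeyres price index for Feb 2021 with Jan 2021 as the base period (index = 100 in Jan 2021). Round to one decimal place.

Laspeyres price index uses base-period quantities as weights.
ΣP(Feb 2021)·Q(Jan 2021) = 430.72×8 + 11184.51×8 + 63.59×36 = 3445.76 + 89476.08 + 2289.24 = 95211.08
ΣP(Jan 2021)·Q(Jan 2021) = 327.33×8 + 9097.12×8 + 76.86×36 = 2618.64 + 72776.96 + 2766.96 = 78162.56
Index = 95211.08 / 78162.56 × 100 = 121.8116

121.8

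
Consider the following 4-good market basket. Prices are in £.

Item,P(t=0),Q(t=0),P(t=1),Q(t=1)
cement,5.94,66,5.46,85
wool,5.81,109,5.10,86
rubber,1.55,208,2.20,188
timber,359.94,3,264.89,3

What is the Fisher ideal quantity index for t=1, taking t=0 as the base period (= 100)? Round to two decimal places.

97.61

Laspeyres component (base-period weights):
ΣP(t=0)Q(t=1) = 5.94×85 + 5.81×86 + 1.55×188 + 359.94×3 = 504.9 + 499.66 + 291.4 + 1079.82 = 2375.78
ΣP(t=0)Q(t=0) = 5.94×66 + 5.81×109 + 1.55×208 + 359.94×3 = 392.04 + 633.29 + 322.4 + 1079.82 = 2427.55
L = 2375.78 / 2427.55 × 100 = 97.8674
Paasche component (current-period weights):
ΣP(t=1)Q(t=1) = 5.46×85 + 5.10×86 + 2.20×188 + 264.89×3 = 464.1 + 438.6 + 413.6 + 794.67 = 2110.97
ΣP(t=1)Q(t=0) = 5.46×66 + 5.10×109 + 2.20×208 + 264.89×3 = 360.36 + 555.9 + 457.6 + 794.67 = 2168.53
P = 2110.97 / 2168.53 × 100 = 97.3457
Fisher = √(L × P) = √(97.8674 × 97.3457) = 97.6062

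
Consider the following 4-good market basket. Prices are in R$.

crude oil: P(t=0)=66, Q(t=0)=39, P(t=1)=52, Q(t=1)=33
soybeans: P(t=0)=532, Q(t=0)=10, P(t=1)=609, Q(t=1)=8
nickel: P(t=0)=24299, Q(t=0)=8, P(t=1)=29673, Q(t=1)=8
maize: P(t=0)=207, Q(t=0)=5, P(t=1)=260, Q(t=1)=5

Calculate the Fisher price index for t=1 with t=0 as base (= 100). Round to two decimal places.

121.45

Laspeyres component (base-period weights):
ΣP(t=1)Q(t=0) = 52×39 + 609×10 + 29673×8 + 260×5 = 2028 + 6090 + 237384 + 1300 = 246802
ΣP(t=0)Q(t=0) = 66×39 + 532×10 + 24299×8 + 207×5 = 2574 + 5320 + 194392 + 1035 = 203321
L = 246802 / 203321 × 100 = 121.3854
Paasche component (current-period weights):
ΣP(t=1)Q(t=1) = 52×33 + 609×8 + 29673×8 + 260×5 = 1716 + 4872 + 237384 + 1300 = 245272
ΣP(t=0)Q(t=1) = 66×33 + 532×8 + 24299×8 + 207×5 = 2178 + 4256 + 194392 + 1035 = 201861
P = 245272 / 201861 × 100 = 121.5054
Fisher = √(L × P) = √(121.3854 × 121.5054) = 121.4454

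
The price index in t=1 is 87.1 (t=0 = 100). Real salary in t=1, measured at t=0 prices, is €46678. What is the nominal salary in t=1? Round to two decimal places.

Nominal = Real × (Index/100) = 46678 × (87.1/100)
        = 46678 × 0.871 = 40656.5380

40656.54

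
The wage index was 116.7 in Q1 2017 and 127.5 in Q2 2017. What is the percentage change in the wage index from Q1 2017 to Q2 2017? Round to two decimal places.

Change = (127.5 − 116.7) / 116.7 × 100
       = 10.8 / 116.7 × 100 = 9.2545%

9.25%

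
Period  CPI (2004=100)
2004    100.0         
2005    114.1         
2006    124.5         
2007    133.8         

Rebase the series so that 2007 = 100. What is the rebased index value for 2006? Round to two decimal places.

93.05

Rebased(2006) = 124.5 / 133.8 × 100 = 93.0493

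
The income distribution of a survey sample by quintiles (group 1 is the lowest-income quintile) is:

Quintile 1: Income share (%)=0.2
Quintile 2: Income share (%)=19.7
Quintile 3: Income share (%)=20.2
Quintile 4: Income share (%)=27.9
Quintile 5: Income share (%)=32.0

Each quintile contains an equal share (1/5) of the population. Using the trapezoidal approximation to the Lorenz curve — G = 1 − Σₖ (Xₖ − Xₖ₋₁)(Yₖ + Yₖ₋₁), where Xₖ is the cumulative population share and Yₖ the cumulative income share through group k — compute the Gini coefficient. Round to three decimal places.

0.287

Cumulative income shares Yₖ: 0.0020, 0.1990, 0.4010, 0.6800, 1.0000
Σ (Xₖ−Xₖ₋₁)(Yₖ+Yₖ₋₁) = (1/5)(0.0020+0.0000) + (1/5)(0.1990+0.0020) + (1/5)(0.4010+0.1990) + (1/5)(0.6800+0.4010) + (1/5)(1.0000+0.6800)
  = 0.0004 + 0.0402 + 0.1200 + 0.2162 + 0.3360 = 0.7128
G = 1 − 0.7128 = 0.2872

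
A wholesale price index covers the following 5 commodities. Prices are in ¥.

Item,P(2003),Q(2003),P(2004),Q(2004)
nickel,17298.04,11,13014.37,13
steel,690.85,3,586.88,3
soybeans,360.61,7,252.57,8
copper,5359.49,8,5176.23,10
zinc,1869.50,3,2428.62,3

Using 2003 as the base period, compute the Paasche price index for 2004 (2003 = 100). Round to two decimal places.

80.27

Paasche price index uses current-period quantities as weights.
ΣP(2004)·Q(2004) = 13014.37×13 + 586.88×3 + 252.57×8 + 5176.23×10 + 2428.62×3 = 169186.81 + 1760.64 + 2020.56 + 51762.3 + 7285.86 = 232016.17
ΣP(2003)·Q(2004) = 17298.04×13 + 690.85×3 + 360.61×8 + 5359.49×10 + 1869.50×3 = 224874.52 + 2072.55 + 2884.88 + 53594.9 + 5608.5 = 289035.35
Index = 232016.17 / 289035.35 × 100 = 80.2726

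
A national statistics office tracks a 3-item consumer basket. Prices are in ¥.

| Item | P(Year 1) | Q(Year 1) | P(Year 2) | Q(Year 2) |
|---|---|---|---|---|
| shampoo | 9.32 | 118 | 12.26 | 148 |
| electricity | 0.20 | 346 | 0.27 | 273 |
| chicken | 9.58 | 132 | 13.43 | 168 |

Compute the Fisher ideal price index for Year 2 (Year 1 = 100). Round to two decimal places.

Laspeyres component (base-period weights):
ΣP(Year 2)Q(Year 1) = 12.26×118 + 0.27×346 + 13.43×132 = 1446.68 + 93.42 + 1772.76 = 3312.86
ΣP(Year 1)Q(Year 1) = 9.32×118 + 0.20×346 + 9.58×132 = 1099.76 + 69.2 + 1264.56 = 2433.52
L = 3312.86 / 2433.52 × 100 = 136.1345
Paasche component (current-period weights):
ΣP(Year 2)Q(Year 2) = 12.26×148 + 0.27×273 + 13.43×168 = 1814.48 + 73.71 + 2256.24 = 4144.43
ΣP(Year 1)Q(Year 2) = 9.32×148 + 0.20×273 + 9.58×168 = 1379.36 + 54.6 + 1609.44 = 3043.4
P = 4144.43 / 3043.4 × 100 = 136.1776
Fisher = √(L × P) = √(136.1345 × 136.1776) = 136.1561

136.16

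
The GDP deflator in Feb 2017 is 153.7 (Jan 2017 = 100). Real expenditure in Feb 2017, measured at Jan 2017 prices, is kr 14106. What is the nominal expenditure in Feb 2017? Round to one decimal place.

21680.9

Nominal = Real × (Index/100) = 14106 × (153.7/100)
        = 14106 × 1.537 = 21680.9220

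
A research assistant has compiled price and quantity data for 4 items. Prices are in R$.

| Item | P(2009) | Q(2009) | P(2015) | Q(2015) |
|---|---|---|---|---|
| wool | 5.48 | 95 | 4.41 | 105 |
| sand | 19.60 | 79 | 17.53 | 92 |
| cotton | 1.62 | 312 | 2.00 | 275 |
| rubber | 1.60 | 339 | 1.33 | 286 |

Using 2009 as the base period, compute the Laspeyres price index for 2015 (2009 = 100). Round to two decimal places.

92.36

Laspeyres price index uses base-period quantities as weights.
ΣP(2015)·Q(2009) = 4.41×95 + 17.53×79 + 2.00×312 + 1.33×339 = 418.95 + 1384.87 + 624 + 450.87 = 2878.69
ΣP(2009)·Q(2009) = 5.48×95 + 19.60×79 + 1.62×312 + 1.60×339 = 520.6 + 1548.4 + 505.44 + 542.4 = 3116.84
Index = 2878.69 / 3116.84 × 100 = 92.3592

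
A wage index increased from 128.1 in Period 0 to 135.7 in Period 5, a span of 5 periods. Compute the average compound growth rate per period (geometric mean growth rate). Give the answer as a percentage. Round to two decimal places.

Growth factor = (135.7/128.1)^(1/5) = (1.059329)^(1/5) = 1.011594
Growth rate = 1.011594 − 1 = 0.011594 = 1.1594%

1.16%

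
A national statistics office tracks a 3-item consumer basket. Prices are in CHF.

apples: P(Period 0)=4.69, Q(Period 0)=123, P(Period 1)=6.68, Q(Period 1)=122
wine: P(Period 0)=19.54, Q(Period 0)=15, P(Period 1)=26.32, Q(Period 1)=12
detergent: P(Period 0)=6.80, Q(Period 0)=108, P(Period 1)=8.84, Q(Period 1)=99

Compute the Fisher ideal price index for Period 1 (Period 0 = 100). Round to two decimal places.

135.44

Laspeyres component (base-period weights):
ΣP(Period 1)Q(Period 0) = 6.68×123 + 26.32×15 + 8.84×108 = 821.64 + 394.8 + 954.72 = 2171.16
ΣP(Period 0)Q(Period 0) = 4.69×123 + 19.54×15 + 6.80×108 = 576.87 + 293.1 + 734.4 = 1604.37
L = 2171.16 / 1604.37 × 100 = 135.3279
Paasche component (current-period weights):
ΣP(Period 1)Q(Period 1) = 6.68×122 + 26.32×12 + 8.84×99 = 814.96 + 315.84 + 875.16 = 2005.96
ΣP(Period 0)Q(Period 1) = 4.69×122 + 19.54×12 + 6.80×99 = 572.18 + 234.48 + 673.2 = 1479.86
P = 2005.96 / 1479.86 × 100 = 135.5507
Fisher = √(L × P) = √(135.3279 × 135.5507) = 135.4392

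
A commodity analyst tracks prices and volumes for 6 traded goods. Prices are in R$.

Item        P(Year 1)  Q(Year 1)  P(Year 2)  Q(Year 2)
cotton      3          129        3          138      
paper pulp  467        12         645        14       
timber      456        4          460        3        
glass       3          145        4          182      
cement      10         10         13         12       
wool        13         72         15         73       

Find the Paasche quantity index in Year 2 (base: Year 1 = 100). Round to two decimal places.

Paasche quantity index uses current-period prices as weights.
ΣP(Year 2)·Q(Year 2) = 3×138 + 645×14 + 460×3 + 4×182 + 13×12 + 15×73 = 414 + 9030 + 1380 + 728 + 156 + 1095 = 12803
ΣP(Year 2)·Q(Year 1) = 3×129 + 645×12 + 460×4 + 4×145 + 13×10 + 15×72 = 387 + 7740 + 1840 + 580 + 130 + 1080 = 11757
Index = 12803 / 11757 × 100 = 108.8968

108.90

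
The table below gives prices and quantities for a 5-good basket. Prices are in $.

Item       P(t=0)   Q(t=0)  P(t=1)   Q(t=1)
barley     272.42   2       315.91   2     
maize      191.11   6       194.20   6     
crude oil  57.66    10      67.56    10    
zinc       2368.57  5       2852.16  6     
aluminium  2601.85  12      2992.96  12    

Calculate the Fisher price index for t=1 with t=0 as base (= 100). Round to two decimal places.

116.24

Laspeyres component (base-period weights):
ΣP(t=1)Q(t=0) = 315.91×2 + 194.20×6 + 67.56×10 + 2852.16×5 + 2992.96×12 = 631.82 + 1165.2 + 675.6 + 14260.8 + 35915.52 = 52648.94
ΣP(t=0)Q(t=0) = 272.42×2 + 191.11×6 + 57.66×10 + 2368.57×5 + 2601.85×12 = 544.84 + 1146.66 + 576.6 + 11842.85 + 31222.2 = 45333.15
L = 52648.94 / 45333.15 × 100 = 116.1378
Paasche component (current-period weights):
ΣP(t=1)Q(t=1) = 315.91×2 + 194.20×6 + 67.56×10 + 2852.16×6 + 2992.96×12 = 631.82 + 1165.2 + 675.6 + 17112.96 + 35915.52 = 55501.1
ΣP(t=0)Q(t=1) = 272.42×2 + 191.11×6 + 57.66×10 + 2368.57×6 + 2601.85×12 = 544.84 + 1146.66 + 576.6 + 14211.42 + 31222.2 = 47701.72
P = 55501.1 / 47701.72 × 100 = 116.3503
Fisher = √(L × P) = √(116.1378 × 116.3503) = 116.2440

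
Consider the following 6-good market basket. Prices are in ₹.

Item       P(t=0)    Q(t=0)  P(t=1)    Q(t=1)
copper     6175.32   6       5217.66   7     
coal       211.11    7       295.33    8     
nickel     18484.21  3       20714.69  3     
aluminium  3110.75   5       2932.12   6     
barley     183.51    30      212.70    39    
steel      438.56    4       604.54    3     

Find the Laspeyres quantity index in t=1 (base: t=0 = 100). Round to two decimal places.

109.17

Laspeyres quantity index uses base-period prices as weights.
ΣP(t=0)·Q(t=1) = 6175.32×7 + 211.11×8 + 18484.21×3 + 3110.75×6 + 183.51×39 + 438.56×3 = 43227.24 + 1688.88 + 55452.63 + 18664.5 + 7156.89 + 1315.68 = 127505.82
ΣP(t=0)·Q(t=0) = 6175.32×6 + 211.11×7 + 18484.21×3 + 3110.75×5 + 183.51×30 + 438.56×4 = 37051.92 + 1477.77 + 55452.63 + 15553.75 + 5505.3 + 1754.24 = 116795.61
Index = 127505.82 / 116795.61 × 100 = 109.1700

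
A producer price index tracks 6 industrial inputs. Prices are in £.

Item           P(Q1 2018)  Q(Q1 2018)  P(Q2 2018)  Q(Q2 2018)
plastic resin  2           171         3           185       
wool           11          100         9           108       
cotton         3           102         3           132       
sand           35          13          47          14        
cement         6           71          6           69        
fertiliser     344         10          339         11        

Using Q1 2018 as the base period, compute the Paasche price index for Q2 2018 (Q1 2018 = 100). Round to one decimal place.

Paasche price index uses current-period quantities as weights.
ΣP(Q2 2018)·Q(Q2 2018) = 3×185 + 9×108 + 3×132 + 47×14 + 6×69 + 339×11 = 555 + 972 + 396 + 658 + 414 + 3729 = 6724
ΣP(Q1 2018)·Q(Q2 2018) = 2×185 + 11×108 + 3×132 + 35×14 + 6×69 + 344×11 = 370 + 1188 + 396 + 490 + 414 + 3784 = 6642
Index = 6724 / 6642 × 100 = 101.2346

101.2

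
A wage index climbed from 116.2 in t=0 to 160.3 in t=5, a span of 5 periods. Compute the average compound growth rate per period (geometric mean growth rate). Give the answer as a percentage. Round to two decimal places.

6.65%

Growth factor = (160.3/116.2)^(1/5) = (1.379518)^(1/5) = 1.066462
Growth rate = 1.066462 − 1 = 0.066462 = 6.6462%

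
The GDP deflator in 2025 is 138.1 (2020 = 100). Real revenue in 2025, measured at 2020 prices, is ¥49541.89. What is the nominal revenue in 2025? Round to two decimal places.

68417.35

Nominal = Real × (Index/100) = 49541.89 × (138.1/100)
        = 49541.89 × 1.381 = 68417.3501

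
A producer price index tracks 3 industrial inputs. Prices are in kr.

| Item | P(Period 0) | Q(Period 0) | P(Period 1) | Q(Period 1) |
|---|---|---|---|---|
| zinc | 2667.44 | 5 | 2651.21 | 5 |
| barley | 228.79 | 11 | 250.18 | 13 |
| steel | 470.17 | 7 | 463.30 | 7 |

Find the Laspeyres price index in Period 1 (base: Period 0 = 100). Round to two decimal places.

100.55

Laspeyres price index uses base-period quantities as weights.
ΣP(Period 1)·Q(Period 0) = 2651.21×5 + 250.18×11 + 463.30×7 = 13256.05 + 2751.98 + 3243.1 = 19251.13
ΣP(Period 0)·Q(Period 0) = 2667.44×5 + 228.79×11 + 470.17×7 = 13337.2 + 2516.69 + 3291.19 = 19145.08
Index = 19251.13 / 19145.08 × 100 = 100.5539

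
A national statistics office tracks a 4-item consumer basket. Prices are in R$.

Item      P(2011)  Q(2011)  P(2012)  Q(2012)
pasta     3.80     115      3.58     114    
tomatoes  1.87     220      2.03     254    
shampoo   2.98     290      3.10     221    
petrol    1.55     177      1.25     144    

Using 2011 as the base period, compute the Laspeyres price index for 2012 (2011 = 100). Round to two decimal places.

99.58

Laspeyres price index uses base-period quantities as weights.
ΣP(2012)·Q(2011) = 3.58×115 + 2.03×220 + 3.10×290 + 1.25×177 = 411.7 + 446.6 + 899 + 221.25 = 1978.55
ΣP(2011)·Q(2011) = 3.80×115 + 1.87×220 + 2.98×290 + 1.55×177 = 437 + 411.4 + 864.2 + 274.35 = 1986.95
Index = 1978.55 / 1986.95 × 100 = 99.5772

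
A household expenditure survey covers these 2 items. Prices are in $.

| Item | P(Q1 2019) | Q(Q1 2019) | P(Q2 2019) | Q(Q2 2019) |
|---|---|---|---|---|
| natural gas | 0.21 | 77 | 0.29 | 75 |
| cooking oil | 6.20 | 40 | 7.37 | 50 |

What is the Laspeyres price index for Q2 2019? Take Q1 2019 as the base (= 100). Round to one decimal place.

Laspeyres price index uses base-period quantities as weights.
ΣP(Q2 2019)·Q(Q1 2019) = 0.29×77 + 7.37×40 = 22.33 + 294.8 = 317.13
ΣP(Q1 2019)·Q(Q1 2019) = 0.21×77 + 6.20×40 = 16.17 + 248 = 264.17
Index = 317.13 / 264.17 × 100 = 120.0477

120.0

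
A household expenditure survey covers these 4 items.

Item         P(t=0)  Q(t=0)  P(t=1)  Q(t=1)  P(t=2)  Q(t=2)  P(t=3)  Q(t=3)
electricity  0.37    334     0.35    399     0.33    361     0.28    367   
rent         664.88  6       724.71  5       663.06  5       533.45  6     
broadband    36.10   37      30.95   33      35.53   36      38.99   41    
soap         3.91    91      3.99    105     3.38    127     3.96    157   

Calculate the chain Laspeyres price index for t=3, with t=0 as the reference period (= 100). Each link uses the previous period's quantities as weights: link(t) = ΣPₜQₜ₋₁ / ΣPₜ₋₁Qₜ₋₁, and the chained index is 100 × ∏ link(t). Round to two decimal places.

89.43

Link t=0→t=1:
ΣP(t=1)Q(t=0) = 0.35×334 + 724.71×6 + 30.95×37 + 3.99×91 = 116.9 + 4348.26 + 1145.15 + 363.09 = 5973.4
ΣP(t=0)Q(t=0) = 0.37×334 + 664.88×6 + 36.10×37 + 3.91×91 = 123.58 + 3989.28 + 1335.7 + 355.81 = 5804.37
link = 5973.4/5804.37 = 1.029121
Link t=1→t=2:
ΣP(t=2)Q(t=1) = 0.33×399 + 663.06×5 + 35.53×33 + 3.38×105 = 131.67 + 3315.3 + 1172.49 + 354.9 = 4974.36
ΣP(t=1)Q(t=1) = 0.35×399 + 724.71×5 + 30.95×33 + 3.99×105 = 139.65 + 3623.55 + 1021.35 + 418.95 = 5203.5
link = 4974.36/5203.5 = 0.955964
Link t=2→t=3:
ΣP(t=3)Q(t=2) = 0.28×361 + 533.45×5 + 38.99×36 + 3.96×127 = 101.08 + 2667.25 + 1403.64 + 502.92 = 4674.89
ΣP(t=2)Q(t=2) = 0.33×361 + 663.06×5 + 35.53×36 + 3.38×127 = 119.13 + 3315.3 + 1279.08 + 429.26 = 5142.77
link = 4674.89/5142.77 = 0.909022
Chained index = 100 × 1.029121 × 0.955964 × 0.909022 = 89.4298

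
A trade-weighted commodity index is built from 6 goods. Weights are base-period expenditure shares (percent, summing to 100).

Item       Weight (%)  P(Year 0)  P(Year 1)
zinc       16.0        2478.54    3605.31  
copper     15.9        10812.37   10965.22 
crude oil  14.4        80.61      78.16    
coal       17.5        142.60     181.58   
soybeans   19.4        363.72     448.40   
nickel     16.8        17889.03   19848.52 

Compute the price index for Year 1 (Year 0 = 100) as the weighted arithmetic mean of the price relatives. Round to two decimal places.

118.20

zinc: 16.0 × (3605.31/2478.54) = 16.0 × 1.454610 = 23.2738
copper: 15.9 × (10965.22/10812.37) = 15.9 × 1.014137 = 16.1248
crude oil: 14.4 × (78.16/80.61) = 14.4 × 0.969607 = 13.9623
coal: 17.5 × (181.58/142.60) = 17.5 × 1.273352 = 22.2837
soybeans: 19.4 × (448.40/363.72) = 19.4 × 1.232816 = 23.9166
nickel: 16.8 × (19848.52/17889.03) = 16.8 × 1.109536 = 18.6402
Index = Σ wᵢ·(p₁ᵢ/p₀ᵢ) = 23.2738 + 16.1248 + 13.9623 + 22.2837 + 23.9166 + 18.6402 = 118.2014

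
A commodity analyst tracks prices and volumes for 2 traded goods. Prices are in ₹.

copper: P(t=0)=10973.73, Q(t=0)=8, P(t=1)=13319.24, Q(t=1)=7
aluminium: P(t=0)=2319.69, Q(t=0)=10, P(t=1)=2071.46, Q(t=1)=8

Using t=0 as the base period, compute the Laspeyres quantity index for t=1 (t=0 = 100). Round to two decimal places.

85.93

Laspeyres quantity index uses base-period prices as weights.
ΣP(t=0)·Q(t=1) = 10973.73×7 + 2319.69×8 = 76816.11 + 18557.52 = 95373.63
ΣP(t=0)·Q(t=0) = 10973.73×8 + 2319.69×10 = 87789.84 + 23196.9 = 110986.74
Index = 95373.63 / 110986.74 × 100 = 85.9325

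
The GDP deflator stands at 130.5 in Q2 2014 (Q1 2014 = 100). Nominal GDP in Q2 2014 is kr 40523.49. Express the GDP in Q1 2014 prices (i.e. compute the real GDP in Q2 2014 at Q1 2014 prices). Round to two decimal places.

Real = Nominal ÷ (Index/100) = 40523.49 ÷ (130.5/100)
     = 40523.49 ÷ 1.305 = 31052.4828

31052.48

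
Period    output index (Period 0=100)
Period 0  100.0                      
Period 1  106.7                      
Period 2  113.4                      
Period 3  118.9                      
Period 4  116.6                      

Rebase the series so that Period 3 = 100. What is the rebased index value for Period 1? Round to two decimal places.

89.74

Rebased(Period 1) = 106.7 / 118.9 × 100 = 89.7393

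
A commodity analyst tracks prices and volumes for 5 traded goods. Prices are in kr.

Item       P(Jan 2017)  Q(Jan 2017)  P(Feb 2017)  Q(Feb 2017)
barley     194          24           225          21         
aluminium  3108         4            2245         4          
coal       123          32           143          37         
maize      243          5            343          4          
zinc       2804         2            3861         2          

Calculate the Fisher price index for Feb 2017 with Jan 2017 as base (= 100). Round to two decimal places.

101.80

Laspeyres component (base-period weights):
ΣP(Feb 2017)Q(Jan 2017) = 225×24 + 2245×4 + 143×32 + 343×5 + 3861×2 = 5400 + 8980 + 4576 + 1715 + 7722 = 28393
ΣP(Jan 2017)Q(Jan 2017) = 194×24 + 3108×4 + 123×32 + 243×5 + 2804×2 = 4656 + 12432 + 3936 + 1215 + 5608 = 27847
L = 28393 / 27847 × 100 = 101.9607
Paasche component (current-period weights):
ΣP(Feb 2017)Q(Feb 2017) = 225×21 + 2245×4 + 143×37 + 343×4 + 3861×2 = 4725 + 8980 + 5291 + 1372 + 7722 = 28090
ΣP(Jan 2017)Q(Feb 2017) = 194×21 + 3108×4 + 123×37 + 243×4 + 2804×2 = 4074 + 12432 + 4551 + 972 + 5608 = 27637
P = 28090 / 27637 × 100 = 101.6391
Fisher = √(L × P) = √(101.9607 × 101.6391) = 101.7998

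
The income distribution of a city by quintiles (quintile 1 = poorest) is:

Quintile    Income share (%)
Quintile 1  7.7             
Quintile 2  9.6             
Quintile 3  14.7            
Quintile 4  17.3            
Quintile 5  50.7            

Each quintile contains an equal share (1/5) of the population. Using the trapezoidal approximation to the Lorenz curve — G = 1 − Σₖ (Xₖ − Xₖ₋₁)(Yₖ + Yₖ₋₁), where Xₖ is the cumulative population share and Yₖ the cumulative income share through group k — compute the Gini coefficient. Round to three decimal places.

0.375

Cumulative income shares Yₖ: 0.0770, 0.1730, 0.3200, 0.4930, 1.0000
Σ (Xₖ−Xₖ₋₁)(Yₖ+Yₖ₋₁) = (1/5)(0.0770+0.0000) + (1/5)(0.1730+0.0770) + (1/5)(0.3200+0.1730) + (1/5)(0.4930+0.3200) + (1/5)(1.0000+0.4930)
  = 0.0154 + 0.0500 + 0.0986 + 0.1626 + 0.2986 = 0.6252
G = 1 − 0.6252 = 0.3748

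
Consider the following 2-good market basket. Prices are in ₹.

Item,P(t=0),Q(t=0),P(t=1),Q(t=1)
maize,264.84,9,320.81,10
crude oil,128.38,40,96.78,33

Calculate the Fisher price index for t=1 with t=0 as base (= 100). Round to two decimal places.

Laspeyres component (base-period weights):
ΣP(t=1)Q(t=0) = 320.81×9 + 96.78×40 = 2887.29 + 3871.2 = 6758.49
ΣP(t=0)Q(t=0) = 264.84×9 + 128.38×40 = 2383.56 + 5135.2 = 7518.76
L = 6758.49 / 7518.76 × 100 = 89.8884
Paasche component (current-period weights):
ΣP(t=1)Q(t=1) = 320.81×10 + 96.78×33 = 3208.1 + 3193.74 = 6401.84
ΣP(t=0)Q(t=1) = 264.84×10 + 128.38×33 = 2648.4 + 4236.54 = 6884.94
P = 6401.84 / 6884.94 × 100 = 92.9832
Fisher = √(L × P) = √(89.8884 × 92.9832) = 91.4227

91.42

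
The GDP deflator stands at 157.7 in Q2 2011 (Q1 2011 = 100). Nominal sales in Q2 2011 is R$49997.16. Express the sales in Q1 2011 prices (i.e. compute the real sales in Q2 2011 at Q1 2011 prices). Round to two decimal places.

31703.97

Real = Nominal ÷ (Index/100) = 49997.16 ÷ (157.7/100)
     = 49997.16 ÷ 1.577 = 31703.9696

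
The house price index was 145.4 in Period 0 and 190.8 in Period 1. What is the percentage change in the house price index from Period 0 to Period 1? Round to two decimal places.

Change = (190.8 − 145.4) / 145.4 × 100
       = 45.4 / 145.4 × 100 = 31.2242%

31.22%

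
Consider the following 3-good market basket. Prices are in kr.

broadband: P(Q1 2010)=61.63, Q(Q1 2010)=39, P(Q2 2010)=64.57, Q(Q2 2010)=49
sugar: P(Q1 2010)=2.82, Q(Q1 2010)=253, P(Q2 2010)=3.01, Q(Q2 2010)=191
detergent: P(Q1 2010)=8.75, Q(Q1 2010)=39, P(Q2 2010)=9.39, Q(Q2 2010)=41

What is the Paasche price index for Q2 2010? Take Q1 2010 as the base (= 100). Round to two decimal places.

Paasche price index uses current-period quantities as weights.
ΣP(Q2 2010)·Q(Q2 2010) = 64.57×49 + 3.01×191 + 9.39×41 = 3163.93 + 574.91 + 384.99 = 4123.83
ΣP(Q1 2010)·Q(Q2 2010) = 61.63×49 + 2.82×191 + 8.75×41 = 3019.87 + 538.62 + 358.75 = 3917.24
Index = 4123.83 / 3917.24 × 100 = 105.2739

105.27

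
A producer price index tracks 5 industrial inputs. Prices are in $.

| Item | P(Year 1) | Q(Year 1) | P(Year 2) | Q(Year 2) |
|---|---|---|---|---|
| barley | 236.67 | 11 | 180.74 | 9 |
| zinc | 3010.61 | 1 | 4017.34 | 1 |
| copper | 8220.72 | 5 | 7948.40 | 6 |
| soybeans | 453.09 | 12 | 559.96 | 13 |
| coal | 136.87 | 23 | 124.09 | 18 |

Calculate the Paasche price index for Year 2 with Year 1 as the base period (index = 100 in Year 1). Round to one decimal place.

100.0

Paasche price index uses current-period quantities as weights.
ΣP(Year 2)·Q(Year 2) = 180.74×9 + 4017.34×1 + 7948.40×6 + 559.96×13 + 124.09×18 = 1626.66 + 4017.34 + 47690.4 + 7279.48 + 2233.62 = 62847.5
ΣP(Year 1)·Q(Year 2) = 236.67×9 + 3010.61×1 + 8220.72×6 + 453.09×13 + 136.87×18 = 2130.03 + 3010.61 + 49324.32 + 5890.17 + 2463.66 = 62818.79
Index = 62847.5 / 62818.79 × 100 = 100.0457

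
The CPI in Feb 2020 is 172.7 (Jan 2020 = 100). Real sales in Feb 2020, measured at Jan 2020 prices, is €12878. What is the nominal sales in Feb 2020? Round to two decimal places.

Nominal = Real × (Index/100) = 12878 × (172.7/100)
        = 12878 × 1.727 = 22240.3060

22240.31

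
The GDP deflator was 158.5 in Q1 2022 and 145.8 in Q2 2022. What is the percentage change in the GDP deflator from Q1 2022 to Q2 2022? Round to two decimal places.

-8.01%

Change = (145.8 − 158.5) / 158.5 × 100
       = -12.7 / 158.5 × 100 = -8.0126%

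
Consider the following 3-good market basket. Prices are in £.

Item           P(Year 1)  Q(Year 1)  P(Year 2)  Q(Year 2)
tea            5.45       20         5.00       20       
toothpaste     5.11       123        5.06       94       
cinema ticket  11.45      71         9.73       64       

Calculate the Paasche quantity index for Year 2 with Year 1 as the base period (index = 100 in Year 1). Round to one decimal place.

84.8

Paasche quantity index uses current-period prices as weights.
ΣP(Year 2)·Q(Year 2) = 5.00×20 + 5.06×94 + 9.73×64 = 100 + 475.64 + 622.72 = 1198.36
ΣP(Year 2)·Q(Year 1) = 5.00×20 + 5.06×123 + 9.73×71 = 100 + 622.38 + 690.83 = 1413.21
Index = 1198.36 / 1413.21 × 100 = 84.7970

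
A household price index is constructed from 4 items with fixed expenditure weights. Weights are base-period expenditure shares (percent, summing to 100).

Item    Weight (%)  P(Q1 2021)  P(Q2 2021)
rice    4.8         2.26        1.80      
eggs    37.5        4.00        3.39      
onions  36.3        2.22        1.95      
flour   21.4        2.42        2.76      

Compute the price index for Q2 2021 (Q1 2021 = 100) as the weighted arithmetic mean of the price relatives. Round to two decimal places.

rice: 4.8 × (1.80/2.26) = 4.8 × 0.796460 = 3.8230
eggs: 37.5 × (3.39/4.00) = 37.5 × 0.847500 = 31.7812
onions: 36.3 × (1.95/2.22) = 36.3 × 0.878378 = 31.8851
flour: 21.4 × (2.76/2.42) = 21.4 × 1.140496 = 24.4066
Index = Σ wᵢ·(p₁ᵢ/p₀ᵢ) = 3.8230 + 31.7812 + 31.8851 + 24.4066 = 91.8960

91.90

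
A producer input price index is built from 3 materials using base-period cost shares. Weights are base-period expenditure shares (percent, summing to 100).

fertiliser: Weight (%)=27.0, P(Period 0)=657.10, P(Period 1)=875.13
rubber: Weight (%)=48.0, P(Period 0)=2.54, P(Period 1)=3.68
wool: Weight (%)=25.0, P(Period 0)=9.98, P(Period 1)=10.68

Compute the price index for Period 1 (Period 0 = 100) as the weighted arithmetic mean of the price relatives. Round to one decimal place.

fertiliser: 27.0 × (875.13/657.10) = 27.0 × 1.331806 = 35.9588
rubber: 48.0 × (3.68/2.54) = 48.0 × 1.448819 = 69.5433
wool: 25.0 × (10.68/9.98) = 25.0 × 1.070140 = 26.7535
Index = Σ wᵢ·(p₁ᵢ/p₀ᵢ) = 35.9588 + 69.5433 + 26.7535 = 132.2556

132.3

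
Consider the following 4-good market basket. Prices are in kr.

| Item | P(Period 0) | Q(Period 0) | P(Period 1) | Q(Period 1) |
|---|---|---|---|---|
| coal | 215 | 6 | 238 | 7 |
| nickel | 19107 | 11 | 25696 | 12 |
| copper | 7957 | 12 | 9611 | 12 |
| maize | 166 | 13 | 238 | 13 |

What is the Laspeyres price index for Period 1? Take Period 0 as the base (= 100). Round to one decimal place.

Laspeyres price index uses base-period quantities as weights.
ΣP(Period 1)·Q(Period 0) = 238×6 + 25696×11 + 9611×12 + 238×13 = 1428 + 282656 + 115332 + 3094 = 402510
ΣP(Period 0)·Q(Period 0) = 215×6 + 19107×11 + 7957×12 + 166×13 = 1290 + 210177 + 95484 + 2158 = 309109
Index = 402510 / 309109 × 100 = 130.2162

130.2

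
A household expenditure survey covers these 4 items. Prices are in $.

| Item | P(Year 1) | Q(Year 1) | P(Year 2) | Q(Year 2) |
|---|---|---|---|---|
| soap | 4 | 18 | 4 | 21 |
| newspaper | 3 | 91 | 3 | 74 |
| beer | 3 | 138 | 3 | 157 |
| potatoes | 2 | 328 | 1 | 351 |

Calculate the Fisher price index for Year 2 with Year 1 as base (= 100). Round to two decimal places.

76.54

Laspeyres component (base-period weights):
ΣP(Year 2)Q(Year 1) = 4×18 + 3×91 + 3×138 + 1×328 = 72 + 273 + 414 + 328 = 1087
ΣP(Year 1)Q(Year 1) = 4×18 + 3×91 + 3×138 + 2×328 = 72 + 273 + 414 + 656 = 1415
L = 1087 / 1415 × 100 = 76.8198
Paasche component (current-period weights):
ΣP(Year 2)Q(Year 2) = 4×21 + 3×74 + 3×157 + 1×351 = 84 + 222 + 471 + 351 = 1128
ΣP(Year 1)Q(Year 2) = 4×21 + 3×74 + 3×157 + 2×351 = 84 + 222 + 471 + 702 = 1479
P = 1128 / 1479 × 100 = 76.2677
Fisher = √(L × P) = √(76.8198 × 76.2677) = 76.5433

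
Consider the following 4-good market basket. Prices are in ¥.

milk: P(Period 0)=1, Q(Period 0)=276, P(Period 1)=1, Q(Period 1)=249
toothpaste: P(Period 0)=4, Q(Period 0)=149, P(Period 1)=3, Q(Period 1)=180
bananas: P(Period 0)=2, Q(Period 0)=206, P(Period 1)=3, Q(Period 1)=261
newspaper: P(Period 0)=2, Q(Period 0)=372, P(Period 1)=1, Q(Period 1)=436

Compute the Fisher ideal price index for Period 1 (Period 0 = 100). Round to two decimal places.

84.72

Laspeyres component (base-period weights):
ΣP(Period 1)Q(Period 0) = 1×276 + 3×149 + 3×206 + 1×372 = 276 + 447 + 618 + 372 = 1713
ΣP(Period 0)Q(Period 0) = 1×276 + 4×149 + 2×206 + 2×372 = 276 + 596 + 412 + 744 = 2028
L = 1713 / 2028 × 100 = 84.4675
Paasche component (current-period weights):
ΣP(Period 1)Q(Period 1) = 1×249 + 3×180 + 3×261 + 1×436 = 249 + 540 + 783 + 436 = 2008
ΣP(Period 0)Q(Period 1) = 1×249 + 4×180 + 2×261 + 2×436 = 249 + 720 + 522 + 872 = 2363
P = 2008 / 2363 × 100 = 84.9767
Fisher = √(L × P) = √(84.4675 × 84.9767) = 84.7217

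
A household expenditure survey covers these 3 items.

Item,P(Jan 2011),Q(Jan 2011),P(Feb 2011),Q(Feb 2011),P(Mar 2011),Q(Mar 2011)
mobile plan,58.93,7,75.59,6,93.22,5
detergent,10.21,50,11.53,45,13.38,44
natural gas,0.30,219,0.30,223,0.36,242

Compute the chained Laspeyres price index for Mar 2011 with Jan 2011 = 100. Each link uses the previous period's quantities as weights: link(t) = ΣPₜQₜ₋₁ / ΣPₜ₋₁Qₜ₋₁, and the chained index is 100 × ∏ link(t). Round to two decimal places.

141.54

Link Jan 2011→Feb 2011:
ΣP(Feb 2011)Q(Jan 2011) = 75.59×7 + 11.53×50 + 0.30×219 = 529.13 + 576.5 + 65.7 = 1171.33
ΣP(Jan 2011)Q(Jan 2011) = 58.93×7 + 10.21×50 + 0.30×219 = 412.51 + 510.5 + 65.7 = 988.71
link = 1171.33/988.71 = 1.184705
Link Feb 2011→Mar 2011:
ΣP(Mar 2011)Q(Feb 2011) = 93.22×6 + 13.38×45 + 0.36×223 = 559.32 + 602.1 + 80.28 = 1241.7
ΣP(Feb 2011)Q(Feb 2011) = 75.59×6 + 11.53×45 + 0.30×223 = 453.54 + 518.85 + 66.9 = 1039.29
link = 1241.7/1039.29 = 1.194758
Chained index = 100 × 1.184705 × 1.194758 = 141.5436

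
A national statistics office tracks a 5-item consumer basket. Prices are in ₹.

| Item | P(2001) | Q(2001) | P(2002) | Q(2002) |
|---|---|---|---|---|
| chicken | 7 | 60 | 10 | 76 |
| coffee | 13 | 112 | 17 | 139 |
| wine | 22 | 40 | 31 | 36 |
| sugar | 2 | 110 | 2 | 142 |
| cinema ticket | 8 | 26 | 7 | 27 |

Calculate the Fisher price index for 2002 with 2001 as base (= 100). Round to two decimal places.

Laspeyres component (base-period weights):
ΣP(2002)Q(2001) = 10×60 + 17×112 + 31×40 + 2×110 + 7×26 = 600 + 1904 + 1240 + 220 + 182 = 4146
ΣP(2001)Q(2001) = 7×60 + 13×112 + 22×40 + 2×110 + 8×26 = 420 + 1456 + 880 + 220 + 208 = 3184
L = 4146 / 3184 × 100 = 130.2136
Paasche component (current-period weights):
ΣP(2002)Q(2002) = 10×76 + 17×139 + 31×36 + 2×142 + 7×27 = 760 + 2363 + 1116 + 284 + 189 = 4712
ΣP(2001)Q(2002) = 7×76 + 13×139 + 22×36 + 2×142 + 8×27 = 532 + 1807 + 792 + 284 + 216 = 3631
P = 4712 / 3631 × 100 = 129.7714
Fisher = √(L × P) = √(130.2136 × 129.7714) = 129.9923

129.99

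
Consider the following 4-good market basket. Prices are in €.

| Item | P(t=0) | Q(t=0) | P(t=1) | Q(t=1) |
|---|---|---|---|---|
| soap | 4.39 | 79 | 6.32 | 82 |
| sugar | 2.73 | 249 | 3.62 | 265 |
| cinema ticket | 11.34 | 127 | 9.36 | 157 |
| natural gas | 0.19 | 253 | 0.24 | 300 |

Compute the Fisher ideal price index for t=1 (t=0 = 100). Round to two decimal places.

104.37

Laspeyres component (base-period weights):
ΣP(t=1)Q(t=0) = 6.32×79 + 3.62×249 + 9.36×127 + 0.24×253 = 499.28 + 901.38 + 1188.72 + 60.72 = 2650.1
ΣP(t=0)Q(t=0) = 4.39×79 + 2.73×249 + 11.34×127 + 0.19×253 = 346.81 + 679.77 + 1440.18 + 48.07 = 2514.83
L = 2650.1 / 2514.83 × 100 = 105.3789
Paasche component (current-period weights):
ΣP(t=1)Q(t=1) = 6.32×82 + 3.62×265 + 9.36×157 + 0.24×300 = 518.24 + 959.3 + 1469.52 + 72 = 3019.06
ΣP(t=0)Q(t=1) = 4.39×82 + 2.73×265 + 11.34×157 + 0.19×300 = 359.98 + 723.45 + 1780.38 + 57 = 2920.81
P = 3019.06 / 2920.81 × 100 = 103.3638
Fisher = √(L × P) = √(105.3789 × 103.3638) = 104.3665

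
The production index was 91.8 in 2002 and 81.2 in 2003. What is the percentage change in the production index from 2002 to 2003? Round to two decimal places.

-11.55%

Change = (81.2 − 91.8) / 91.8 × 100
       = -10.6 / 91.8 × 100 = -11.5468%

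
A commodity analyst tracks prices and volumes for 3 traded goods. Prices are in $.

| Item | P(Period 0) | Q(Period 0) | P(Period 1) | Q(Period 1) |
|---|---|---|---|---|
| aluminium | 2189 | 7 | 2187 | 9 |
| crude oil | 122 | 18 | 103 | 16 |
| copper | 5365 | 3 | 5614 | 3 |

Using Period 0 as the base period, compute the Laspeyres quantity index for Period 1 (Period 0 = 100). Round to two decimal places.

112.30

Laspeyres quantity index uses base-period prices as weights.
ΣP(Period 0)·Q(Period 1) = 2189×9 + 122×16 + 5365×3 = 19701 + 1952 + 16095 = 37748
ΣP(Period 0)·Q(Period 0) = 2189×7 + 122×18 + 5365×3 = 15323 + 2196 + 16095 = 33614
Index = 37748 / 33614 × 100 = 112.2984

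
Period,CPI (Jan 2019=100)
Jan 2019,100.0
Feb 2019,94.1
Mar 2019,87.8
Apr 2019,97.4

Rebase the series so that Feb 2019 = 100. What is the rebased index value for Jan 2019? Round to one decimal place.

106.3

Rebased(Jan 2019) = 100.0 / 94.1 × 100 = 106.2699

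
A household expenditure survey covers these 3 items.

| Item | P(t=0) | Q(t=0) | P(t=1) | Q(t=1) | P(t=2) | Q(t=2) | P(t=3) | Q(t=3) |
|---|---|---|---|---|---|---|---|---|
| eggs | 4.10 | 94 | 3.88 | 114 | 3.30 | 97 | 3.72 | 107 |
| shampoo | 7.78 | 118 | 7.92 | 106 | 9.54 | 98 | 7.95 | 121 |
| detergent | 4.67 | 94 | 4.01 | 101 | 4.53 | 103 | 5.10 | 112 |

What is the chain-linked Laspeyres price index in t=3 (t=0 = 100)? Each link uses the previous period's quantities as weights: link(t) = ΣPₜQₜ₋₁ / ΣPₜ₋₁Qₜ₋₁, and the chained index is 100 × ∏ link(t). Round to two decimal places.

101.77

Link t=0→t=1:
ΣP(t=1)Q(t=0) = 3.88×94 + 7.92×118 + 4.01×94 = 364.72 + 934.56 + 376.94 = 1676.22
ΣP(t=0)Q(t=0) = 4.10×94 + 7.78×118 + 4.67×94 = 385.4 + 918.04 + 438.98 = 1742.42
link = 1676.22/1742.42 = 0.962007
Link t=1→t=2:
ΣP(t=2)Q(t=1) = 3.30×114 + 9.54×106 + 4.53×101 = 376.2 + 1011.24 + 457.53 = 1844.97
ΣP(t=1)Q(t=1) = 3.88×114 + 7.92×106 + 4.01×101 = 442.32 + 839.52 + 405.01 = 1686.85
link = 1844.97/1686.85 = 1.093737
Link t=2→t=3:
ΣP(t=3)Q(t=2) = 3.72×97 + 7.95×98 + 5.10×103 = 360.84 + 779.1 + 525.3 = 1665.24
ΣP(t=2)Q(t=2) = 3.30×97 + 9.54×98 + 4.53×103 = 320.1 + 934.92 + 466.59 = 1721.61
link = 1665.24/1721.61 = 0.967257
Chained index = 100 × 0.962007 × 1.093737 × 0.967257 = 101.7731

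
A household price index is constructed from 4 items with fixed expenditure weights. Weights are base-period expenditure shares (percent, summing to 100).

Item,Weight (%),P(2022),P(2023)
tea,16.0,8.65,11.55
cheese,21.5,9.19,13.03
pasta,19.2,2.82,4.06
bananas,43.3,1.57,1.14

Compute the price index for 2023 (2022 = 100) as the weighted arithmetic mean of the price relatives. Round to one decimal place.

tea: 16.0 × (11.55/8.65) = 16.0 × 1.335260 = 21.3642
cheese: 21.5 × (13.03/9.19) = 21.5 × 1.417845 = 30.4837
pasta: 19.2 × (4.06/2.82) = 19.2 × 1.439716 = 27.6426
bananas: 43.3 × (1.14/1.57) = 43.3 × 0.726115 = 31.4408
Index = Σ wᵢ·(p₁ᵢ/p₀ᵢ) = 21.3642 + 30.4837 + 27.6426 + 31.4408 = 110.9312

110.9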